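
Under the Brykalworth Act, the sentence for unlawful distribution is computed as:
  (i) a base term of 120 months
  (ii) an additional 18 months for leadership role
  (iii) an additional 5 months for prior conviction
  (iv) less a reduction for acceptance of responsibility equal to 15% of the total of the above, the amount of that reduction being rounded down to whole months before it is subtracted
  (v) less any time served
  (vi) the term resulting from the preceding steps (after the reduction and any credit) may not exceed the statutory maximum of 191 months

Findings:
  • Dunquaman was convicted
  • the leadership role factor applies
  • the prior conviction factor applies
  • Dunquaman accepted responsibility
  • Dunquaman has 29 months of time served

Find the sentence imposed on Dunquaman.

Leadership role enhancement: +18 months
Prior conviction enhancement: +5 months
Adjusted term: 120 months + 18 months + 5 months = 143 months
Acceptance of responsibility reduction: 15% of 143 months = 21 months (rounded down)
After reduction: 143 − 21 = 122 months
Less time served: 122 months − 29 months = 93 months
Cap at 191 months: 93 months is within the cap, no reduction.

93 months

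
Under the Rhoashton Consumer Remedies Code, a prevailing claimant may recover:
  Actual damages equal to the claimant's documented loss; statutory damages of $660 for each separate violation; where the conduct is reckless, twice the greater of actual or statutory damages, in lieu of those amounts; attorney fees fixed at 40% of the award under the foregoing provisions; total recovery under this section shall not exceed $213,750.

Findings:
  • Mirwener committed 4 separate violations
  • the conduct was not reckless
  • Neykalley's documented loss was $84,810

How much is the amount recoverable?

$122,430

Statutory damages: 4 × $660 = $2,640
Conduct not reckless: the in-lieu enhancement does not apply.
Actual plus statutory damages: $84,810 + $2,640 = $87,450
Attorney fees: 40% of $87,450 = $34,980
Total before cap: $87,450 + $34,980 = $122,430
Cap at $213,750: $122,430 is within the cap, no reduction.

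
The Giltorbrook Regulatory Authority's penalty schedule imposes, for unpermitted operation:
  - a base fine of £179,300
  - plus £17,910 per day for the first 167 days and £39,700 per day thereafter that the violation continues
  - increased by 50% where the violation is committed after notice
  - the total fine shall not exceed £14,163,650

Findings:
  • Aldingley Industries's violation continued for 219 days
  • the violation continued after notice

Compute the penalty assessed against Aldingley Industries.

First 167 days: 167 × £17,910 = £2,990,970
Remaining days: (219 − 167) × £39,700 = £2,064,400
Per-day component: £2,990,970 + £2,064,400 = £5,055,370
Base plus per-day: £179,300 + £5,055,370 = £5,234,670
Enhancement: 50% of £5,234,670 = £2,617,335
Enhanced fine: £5,234,670 + £2,617,335 = £7,852,005
Cap at £14,163,650: £7,852,005 is within the cap, no reduction.

£7,852,005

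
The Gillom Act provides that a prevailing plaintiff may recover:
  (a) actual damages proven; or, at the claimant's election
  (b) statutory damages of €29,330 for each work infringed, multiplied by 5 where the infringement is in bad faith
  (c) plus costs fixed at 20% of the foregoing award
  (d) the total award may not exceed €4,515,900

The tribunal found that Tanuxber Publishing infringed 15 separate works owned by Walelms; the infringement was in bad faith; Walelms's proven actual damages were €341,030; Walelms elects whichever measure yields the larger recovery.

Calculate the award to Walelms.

Statutory damages: 15 × €29,330 = €439,950
Multiplied by 5: 5 × €439,950 = €2,199,750
Greater of actual damages (€341,030) or enhanced statutory damages (€2,199,750): €2,199,750
Costs: 20% of €2,199,750 = €439,950
Award plus costs: €2,199,750 + €439,950 = €2,639,700
Cap at €4,515,900: €2,639,700 is within the cap, no reduction.

€2,639,700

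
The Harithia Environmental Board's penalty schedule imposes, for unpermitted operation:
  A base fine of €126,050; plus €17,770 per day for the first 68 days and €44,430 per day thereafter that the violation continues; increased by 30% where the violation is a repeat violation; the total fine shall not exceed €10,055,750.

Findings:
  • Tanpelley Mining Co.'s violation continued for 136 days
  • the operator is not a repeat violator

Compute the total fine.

First 68 days: 68 × €17,770 = €1,208,360
Remaining days: (136 − 68) × €44,430 = €3,021,240
Per-day component: €1,208,360 + €3,021,240 = €4,229,600
Base plus per-day: €126,050 + €4,229,600 = €4,355,650
The operator is not a repeat violator: no 30% increase.
Cap at €10,055,750: €4,355,650 is within the cap, no reduction.

€4,355,650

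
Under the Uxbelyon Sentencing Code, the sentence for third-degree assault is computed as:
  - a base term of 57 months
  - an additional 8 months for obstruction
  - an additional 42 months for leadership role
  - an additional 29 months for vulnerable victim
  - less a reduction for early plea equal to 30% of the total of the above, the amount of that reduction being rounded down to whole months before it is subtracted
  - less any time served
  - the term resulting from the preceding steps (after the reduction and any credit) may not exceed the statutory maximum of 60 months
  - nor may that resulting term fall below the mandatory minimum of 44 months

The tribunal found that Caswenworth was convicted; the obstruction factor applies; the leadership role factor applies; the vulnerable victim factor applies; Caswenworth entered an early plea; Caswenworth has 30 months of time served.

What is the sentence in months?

Obstruction enhancement: +8 months
Leadership role enhancement: +42 months
Vulnerable victim enhancement: +29 months
Adjusted term: 57 months + 8 months + 42 months + 29 months = 136 months
Early plea reduction: 30% of 136 months = 40 months (rounded down)
After reduction: 136 − 40 = 96 months
Less time served: 96 months − 30 months = 66 months
Cap at 60 months: 66 months exceeds the cap → 60 months
Minimum 44 months: 60 months meets the minimum, no increase.

60 months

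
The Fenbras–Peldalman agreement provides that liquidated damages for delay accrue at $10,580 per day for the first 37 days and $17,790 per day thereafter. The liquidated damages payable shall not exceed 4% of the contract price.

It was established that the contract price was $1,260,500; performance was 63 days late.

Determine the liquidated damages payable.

First 37 days: 37 × $10,580 = $391,460
Remaining days: (63 − 37) × $17,790 = $462,540
Accrued per-day damages: $391,460 + $462,540 = $854,000
Cap: 4% of $1,260,500 = $50,420
Cap at $50,420: $854,000 exceeds the cap → $50,420

$50,420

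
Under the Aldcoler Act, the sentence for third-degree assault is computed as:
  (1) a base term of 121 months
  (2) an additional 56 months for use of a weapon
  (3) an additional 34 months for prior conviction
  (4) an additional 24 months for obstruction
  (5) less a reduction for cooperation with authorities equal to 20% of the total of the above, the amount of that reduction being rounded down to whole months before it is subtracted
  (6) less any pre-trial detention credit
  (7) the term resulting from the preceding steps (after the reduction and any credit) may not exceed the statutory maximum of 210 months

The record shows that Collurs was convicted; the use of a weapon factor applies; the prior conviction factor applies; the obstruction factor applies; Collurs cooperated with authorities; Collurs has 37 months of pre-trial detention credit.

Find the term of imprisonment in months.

Use of a weapon enhancement: +56 months
Prior conviction enhancement: +34 months
Obstruction enhancement: +24 months
Adjusted term: 121 months + 56 months + 34 months + 24 months = 235 months
Cooperation with authorities reduction: 20% of 235 months = 47 months (rounded down)
After reduction: 235 − 47 = 188 months
Less pre-trial detention credit: 188 months − 37 months = 151 months
Cap at 210 months: 151 months is within the cap, no reduction.

151 months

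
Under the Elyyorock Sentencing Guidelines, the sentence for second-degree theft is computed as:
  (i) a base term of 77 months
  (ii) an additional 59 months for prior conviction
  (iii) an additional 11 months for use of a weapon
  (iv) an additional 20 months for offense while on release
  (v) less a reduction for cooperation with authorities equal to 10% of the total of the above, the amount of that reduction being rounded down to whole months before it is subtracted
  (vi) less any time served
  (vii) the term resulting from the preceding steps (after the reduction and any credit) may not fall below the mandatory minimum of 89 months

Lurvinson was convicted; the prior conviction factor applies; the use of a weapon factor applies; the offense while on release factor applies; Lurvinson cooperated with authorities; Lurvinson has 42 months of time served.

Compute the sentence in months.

Prior conviction enhancement: +59 months
Use of a weapon enhancement: +11 months
Offense while on release enhancement: +20 months
Adjusted term: 77 months + 59 months + 11 months + 20 months = 167 months
Cooperation with authorities reduction: 10% of 167 months = 16 months (rounded down)
After reduction: 167 − 16 = 151 months
Less time served: 151 months − 42 months = 109 months
Minimum 89 months: 109 months meets the minimum, no increase.

109 months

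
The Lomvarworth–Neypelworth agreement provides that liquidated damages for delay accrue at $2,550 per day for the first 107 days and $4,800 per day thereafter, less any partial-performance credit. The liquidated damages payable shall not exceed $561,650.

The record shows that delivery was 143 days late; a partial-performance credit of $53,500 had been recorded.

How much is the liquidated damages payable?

$392,150

First 107 days: 107 × $2,550 = $272,850
Remaining days: (143 − 107) × $4,800 = $172,800
Accrued per-day damages: $272,850 + $172,800 = $445,650
Less partial-performance credit: $445,650 − $53,500 = $392,150
Cap at $561,650: $392,150 is within the cap, no reduction.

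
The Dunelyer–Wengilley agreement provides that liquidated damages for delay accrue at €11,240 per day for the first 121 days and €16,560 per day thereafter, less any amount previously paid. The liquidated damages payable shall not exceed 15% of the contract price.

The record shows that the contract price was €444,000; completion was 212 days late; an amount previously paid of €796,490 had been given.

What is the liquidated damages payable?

€66,600

First 121 days: 121 × €11,240 = €1,360,040
Remaining days: (212 − 121) × €16,560 = €1,506,960
Accrued per-day damages: €1,360,040 + €1,506,960 = €2,867,000
Less amount previously paid: €2,867,000 − €796,490 = €2,070,510
Cap: 15% of €444,000 = €66,600
Cap at €66,600: €2,070,510 exceeds the cap → €66,600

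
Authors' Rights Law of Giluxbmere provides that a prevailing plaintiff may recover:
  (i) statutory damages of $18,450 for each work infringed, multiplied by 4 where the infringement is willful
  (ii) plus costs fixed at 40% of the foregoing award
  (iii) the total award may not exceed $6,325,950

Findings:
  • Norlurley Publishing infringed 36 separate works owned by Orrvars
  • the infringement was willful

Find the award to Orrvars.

Statutory damages: 36 × $18,450 = $664,200
Multiplied by 4: 4 × $664,200 = $2,656,800
Costs: 40% of $2,656,800 = $1,062,720
Award plus costs: $2,656,800 + $1,062,720 = $3,719,520
Cap at $6,325,950: $3,719,520 is within the cap, no reduction.

$3,719,520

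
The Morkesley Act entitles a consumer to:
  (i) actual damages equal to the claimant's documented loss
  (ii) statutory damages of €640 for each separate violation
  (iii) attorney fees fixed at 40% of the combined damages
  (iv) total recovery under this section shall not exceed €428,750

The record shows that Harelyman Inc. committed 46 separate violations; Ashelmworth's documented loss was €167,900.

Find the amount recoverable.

Total recovery: €276,276

Statutory damages: 46 × €640 = €29,440
Combined damages: €167,900 + €29,440 = €197,340
Attorney fees: 40% of €197,340 = €78,936
Total before cap: €197,340 + €78,936 = €276,276
Cap at €428,750: €276,276 is within the cap, no reduction.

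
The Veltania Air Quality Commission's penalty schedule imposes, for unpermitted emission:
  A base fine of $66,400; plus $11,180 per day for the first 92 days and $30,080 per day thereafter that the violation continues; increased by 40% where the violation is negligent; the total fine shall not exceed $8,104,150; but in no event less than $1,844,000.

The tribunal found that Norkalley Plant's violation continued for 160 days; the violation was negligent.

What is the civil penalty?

$4,396,560

First 92 days: 92 × $11,180 = $1,028,560
Remaining days: (160 − 92) × $30,080 = $2,045,440
Per-day component: $1,028,560 + $2,045,440 = $3,074,000
Base plus per-day: $66,400 + $3,074,000 = $3,140,400
Enhancement: 40% of $3,140,400 = $1,256,160
Enhanced fine: $3,140,400 + $1,256,160 = $4,396,560
Cap at $8,104,150: $4,396,560 is within the cap, no reduction.
Minimum $1,844,000: $4,396,560 meets the minimum, no increase.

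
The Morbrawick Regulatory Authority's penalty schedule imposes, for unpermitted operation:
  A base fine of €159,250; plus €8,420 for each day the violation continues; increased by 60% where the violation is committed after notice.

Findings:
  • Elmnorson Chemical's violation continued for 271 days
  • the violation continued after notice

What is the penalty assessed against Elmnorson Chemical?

Civil penalty: €3,905,712

Per-day component: 271 × €8,420 = €2,281,820
Base plus per-day: €159,250 + €2,281,820 = €2,441,070
Enhancement: 60% of €2,441,070 = €1,464,642
Enhanced fine: €2,441,070 + €1,464,642 = €3,905,712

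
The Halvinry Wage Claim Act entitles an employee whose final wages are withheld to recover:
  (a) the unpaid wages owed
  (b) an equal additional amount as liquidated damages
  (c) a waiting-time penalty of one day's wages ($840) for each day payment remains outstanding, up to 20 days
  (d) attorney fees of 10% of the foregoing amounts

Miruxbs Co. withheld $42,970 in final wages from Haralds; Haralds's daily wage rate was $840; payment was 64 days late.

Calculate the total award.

$113,014

Liquidated damages (equal amount): $42,970
Penalty days: min(64, 20) = 20
Waiting-time penalty: 20 × $840 = $16,800
Subtotal: $42,970 + $42,970 + $16,800 = $102,740
Attorney fees: 10% of $102,740 = $10,274
Total award: $102,740 + $10,274 = $113,014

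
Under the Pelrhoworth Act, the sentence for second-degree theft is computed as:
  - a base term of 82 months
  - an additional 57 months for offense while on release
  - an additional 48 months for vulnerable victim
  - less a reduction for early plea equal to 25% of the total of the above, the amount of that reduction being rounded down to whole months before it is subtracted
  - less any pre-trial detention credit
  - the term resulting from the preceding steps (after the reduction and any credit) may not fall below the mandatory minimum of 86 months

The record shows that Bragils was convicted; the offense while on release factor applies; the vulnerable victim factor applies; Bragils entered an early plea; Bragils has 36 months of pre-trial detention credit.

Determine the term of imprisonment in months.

Offense while on release enhancement: +57 months
Vulnerable victim enhancement: +48 months
Adjusted term: 82 months + 57 months + 48 months = 187 months
Early plea reduction: 25% of 187 months = 46 months (rounded down)
After reduction: 187 − 46 = 141 months
Less pre-trial detention credit: 141 months − 36 months = 105 months
Minimum 86 months: 105 months meets the minimum, no increase.

105 months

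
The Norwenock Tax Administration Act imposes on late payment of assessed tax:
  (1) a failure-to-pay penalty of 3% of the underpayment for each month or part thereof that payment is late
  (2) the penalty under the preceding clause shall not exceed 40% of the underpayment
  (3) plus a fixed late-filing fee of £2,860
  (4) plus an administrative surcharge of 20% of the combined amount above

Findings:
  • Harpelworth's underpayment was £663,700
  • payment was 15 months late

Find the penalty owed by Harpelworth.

£322,008

Accrued rate: 3% × 15 = 45%, capped at 40% → 40%
Failure-to-pay penalty: 40% of £663,700 = £265,480
Penalty before surcharge: £265,480 + £2,860 = £268,340
Administrative surcharge: 20% of £268,340 = £53,668
Total penalty: £268,340 + £53,668 = £322,008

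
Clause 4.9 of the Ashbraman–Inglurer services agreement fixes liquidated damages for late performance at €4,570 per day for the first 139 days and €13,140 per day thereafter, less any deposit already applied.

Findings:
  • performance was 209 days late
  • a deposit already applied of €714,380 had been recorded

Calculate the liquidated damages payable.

First 139 days: 139 × €4,570 = €635,230
Remaining days: (209 − 139) × €13,140 = €919,800
Accrued per-day damages: €635,230 + €919,800 = €1,555,030
Less deposit already applied: €1,555,030 − €714,380 = €840,650

€840,650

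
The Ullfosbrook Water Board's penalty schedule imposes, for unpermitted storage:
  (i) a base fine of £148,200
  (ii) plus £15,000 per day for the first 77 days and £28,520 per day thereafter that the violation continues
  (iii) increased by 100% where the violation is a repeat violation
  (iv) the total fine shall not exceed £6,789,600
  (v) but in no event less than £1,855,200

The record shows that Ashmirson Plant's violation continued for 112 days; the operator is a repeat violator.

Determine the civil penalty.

First 77 days: 77 × £15,000 = £1,155,000
Remaining days: (112 − 77) × £28,520 = £998,200
Per-day component: £1,155,000 + £998,200 = £2,153,200
Base plus per-day: £148,200 + £2,153,200 = £2,301,400
Enhancement: 100% of £2,301,400 = £2,301,400
Enhanced fine: £2,301,400 + £2,301,400 = £4,602,800
Cap at £6,789,600: £4,602,800 is within the cap, no reduction.
Minimum £1,855,200: £4,602,800 meets the minimum, no increase.

Civil penalty: £4,602,800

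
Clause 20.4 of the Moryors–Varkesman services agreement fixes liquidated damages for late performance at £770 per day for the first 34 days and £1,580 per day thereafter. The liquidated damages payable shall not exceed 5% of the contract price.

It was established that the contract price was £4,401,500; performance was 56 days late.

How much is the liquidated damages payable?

Liquidated damages: £60,940

First 34 days: 34 × £770 = £26,180
Remaining days: (56 − 34) × £1,580 = £34,760
Accrued per-day damages: £26,180 + £34,760 = £60,940
Cap: 5% of £4,401,500 = £220,075
Cap at £220,075: £60,940 is within the cap, no reduction.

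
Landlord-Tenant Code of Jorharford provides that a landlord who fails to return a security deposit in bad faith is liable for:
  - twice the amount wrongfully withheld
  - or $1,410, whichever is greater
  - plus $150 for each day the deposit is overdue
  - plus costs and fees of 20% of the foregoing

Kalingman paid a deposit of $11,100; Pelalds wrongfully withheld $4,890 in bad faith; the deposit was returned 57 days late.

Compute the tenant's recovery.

$21,996

Doubled: 2 × $4,890 = $9,780
Minimum $1,410: $9,780 meets the minimum, no increase.
Late-return penalty: 57 × $150 = $8,550
Damages plus late penalty: $9,780 + $8,550 = $18,330
Costs and fees: 20% of $18,330 = $3,666
Total recovery: $18,330 + $3,666 = $21,996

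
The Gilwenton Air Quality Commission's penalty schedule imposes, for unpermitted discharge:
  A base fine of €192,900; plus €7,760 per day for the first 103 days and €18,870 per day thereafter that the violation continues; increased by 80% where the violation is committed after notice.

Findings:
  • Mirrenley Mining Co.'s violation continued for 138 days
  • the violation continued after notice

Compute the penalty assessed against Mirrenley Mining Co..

€2,974,734

First 103 days: 103 × €7,760 = €799,280
Remaining days: (138 − 103) × €18,870 = €660,450
Per-day component: €799,280 + €660,450 = €1,459,730
Base plus per-day: €192,900 + €1,459,730 = €1,652,630
Enhancement: 80% of €1,652,630 = €1,322,104
Enhanced fine: €1,652,630 + €1,322,104 = €2,974,734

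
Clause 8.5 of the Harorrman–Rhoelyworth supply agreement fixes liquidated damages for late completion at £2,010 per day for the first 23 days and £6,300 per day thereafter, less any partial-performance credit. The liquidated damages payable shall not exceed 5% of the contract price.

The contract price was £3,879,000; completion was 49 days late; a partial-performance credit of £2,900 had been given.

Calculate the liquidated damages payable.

First 23 days: 23 × £2,010 = £46,230
Remaining days: (49 − 23) × £6,300 = £163,800
Accrued per-day damages: £46,230 + £163,800 = £210,030
Less partial-performance credit: £210,030 − £2,900 = £207,130
Cap: 5% of £3,879,000 = £193,950
Cap at £193,950: £207,130 exceeds the cap → £193,950

£193,950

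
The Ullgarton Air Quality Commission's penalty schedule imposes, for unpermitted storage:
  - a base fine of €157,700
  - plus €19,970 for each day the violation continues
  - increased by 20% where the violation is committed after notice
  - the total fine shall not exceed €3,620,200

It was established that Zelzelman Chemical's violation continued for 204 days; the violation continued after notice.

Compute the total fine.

€3,620,200

Per-day component: 204 × €19,970 = €4,073,880
Base plus per-day: €157,700 + €4,073,880 = €4,231,580
Enhancement: 20% of €4,231,580 = €846,316
Enhanced fine: €4,231,580 + €846,316 = €5,077,896
Cap at €3,620,200: €5,077,896 exceeds the cap → €3,620,200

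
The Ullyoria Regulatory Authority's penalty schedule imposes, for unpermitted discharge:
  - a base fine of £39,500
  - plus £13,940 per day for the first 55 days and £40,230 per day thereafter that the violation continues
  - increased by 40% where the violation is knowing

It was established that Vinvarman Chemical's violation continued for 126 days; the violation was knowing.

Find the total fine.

First 55 days: 55 × £13,940 = £766,700
Remaining days: (126 − 55) × £40,230 = £2,856,330
Per-day component: £766,700 + £2,856,330 = £3,623,030
Base plus per-day: £39,500 + £3,623,030 = £3,662,530
Enhancement: 40% of £3,662,530 = £1,465,012
Enhanced fine: £3,662,530 + £1,465,012 = £5,127,542

£5,127,542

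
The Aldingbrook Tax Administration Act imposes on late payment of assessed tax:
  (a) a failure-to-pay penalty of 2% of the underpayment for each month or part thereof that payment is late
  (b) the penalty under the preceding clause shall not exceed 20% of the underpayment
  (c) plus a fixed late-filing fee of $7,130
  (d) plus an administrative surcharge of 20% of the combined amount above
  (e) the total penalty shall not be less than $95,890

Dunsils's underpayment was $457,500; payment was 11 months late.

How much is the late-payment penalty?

Accrued rate: 2% × 11 = 22%, capped at 20% → 20%
Failure-to-pay penalty: 20% of $457,500 = $91,500
Penalty before surcharge: $91,500 + $7,130 = $98,630
Administrative surcharge: 20% of $98,630 = $19,726
Total penalty: $98,630 + $19,726 = $118,356
Minimum $95,890: $118,356 meets the minimum, no increase.

$118,356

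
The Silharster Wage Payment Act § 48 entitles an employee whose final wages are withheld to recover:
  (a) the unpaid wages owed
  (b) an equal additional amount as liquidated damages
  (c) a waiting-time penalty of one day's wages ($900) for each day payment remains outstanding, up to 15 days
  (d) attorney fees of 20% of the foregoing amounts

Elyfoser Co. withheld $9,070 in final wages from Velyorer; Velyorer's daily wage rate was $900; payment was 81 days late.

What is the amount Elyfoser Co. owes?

$37,968

Liquidated damages (equal amount): $9,070
Penalty days: min(81, 15) = 15
Waiting-time penalty: 15 × $900 = $13,500
Subtotal: $9,070 + $9,070 + $13,500 = $31,640
Attorney fees: 20% of $31,640 = $6,328
Total award: $31,640 + $6,328 = $37,968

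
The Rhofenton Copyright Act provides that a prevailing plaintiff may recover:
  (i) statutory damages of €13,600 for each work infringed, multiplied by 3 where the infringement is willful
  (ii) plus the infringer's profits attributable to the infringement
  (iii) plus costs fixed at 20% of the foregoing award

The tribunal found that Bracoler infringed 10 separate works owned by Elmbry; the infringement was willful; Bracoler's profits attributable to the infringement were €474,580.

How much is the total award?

Statutory damages: 10 × €13,600 = €136,000
Trebled: 3 × €136,000 = €408,000
Combined award: €408,000 + €474,580 = €882,580
Costs: 20% of €882,580 = €176,516
Award plus costs: €882,580 + €176,516 = €1,059,096

Award: €1,059,096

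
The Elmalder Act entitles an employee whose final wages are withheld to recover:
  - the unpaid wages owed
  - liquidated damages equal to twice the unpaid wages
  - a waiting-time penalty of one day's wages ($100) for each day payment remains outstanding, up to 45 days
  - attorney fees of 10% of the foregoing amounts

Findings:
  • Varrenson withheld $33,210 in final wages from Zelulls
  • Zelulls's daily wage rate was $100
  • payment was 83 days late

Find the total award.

Doubled: 2 × $33,210 = $66,420
Penalty days: min(83, 45) = 45
Waiting-time penalty: 45 × $100 = $4,500
Subtotal: $33,210 + $66,420 + $4,500 = $104,130
Attorney fees: 10% of $104,130 = $10,413
Total award: $104,130 + $10,413 = $114,543

$114,543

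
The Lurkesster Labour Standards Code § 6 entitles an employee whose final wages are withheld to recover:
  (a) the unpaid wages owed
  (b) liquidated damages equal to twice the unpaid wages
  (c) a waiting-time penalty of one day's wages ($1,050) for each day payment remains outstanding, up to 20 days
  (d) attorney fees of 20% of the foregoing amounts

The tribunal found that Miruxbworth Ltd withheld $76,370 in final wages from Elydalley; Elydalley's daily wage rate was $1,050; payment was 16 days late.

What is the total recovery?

$295,092

Doubled: 2 × $76,370 = $152,740
Penalty days: min(16, 20) = 16
Waiting-time penalty: 16 × $1,050 = $16,800
Subtotal: $76,370 + $152,740 + $16,800 = $245,910
Attorney fees: 20% of $245,910 = $49,182
Total award: $245,910 + $49,182 = $295,092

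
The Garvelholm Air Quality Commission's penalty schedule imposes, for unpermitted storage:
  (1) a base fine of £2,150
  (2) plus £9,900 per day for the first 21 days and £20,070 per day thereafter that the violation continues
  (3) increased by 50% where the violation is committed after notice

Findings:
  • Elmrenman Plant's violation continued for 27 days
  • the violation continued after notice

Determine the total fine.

First 21 days: 21 × £9,900 = £207,900
Remaining days: (27 − 21) × £20,070 = £120,420
Per-day component: £207,900 + £120,420 = £328,320
Base plus per-day: £2,150 + £328,320 = £330,470
Enhancement: 50% of £330,470 = £165,235
Enhanced fine: £330,470 + £165,235 = £495,705

£495,705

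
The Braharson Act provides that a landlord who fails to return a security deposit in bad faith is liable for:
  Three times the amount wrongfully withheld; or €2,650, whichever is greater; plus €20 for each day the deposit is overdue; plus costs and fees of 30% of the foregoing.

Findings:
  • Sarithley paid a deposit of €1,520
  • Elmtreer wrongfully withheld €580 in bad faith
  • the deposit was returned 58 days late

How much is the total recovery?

€4,953

Trebled: 3 × €580 = €1,740
Minimum €2,650: €1,740 is below the minimum → €2,650
Late-return penalty: 58 × €20 = €1,160
Damages plus late penalty: €2,650 + €1,160 = €3,810
Costs and fees: 30% of €3,810 = €1,143
Total recovery: €3,810 + €1,143 = €4,953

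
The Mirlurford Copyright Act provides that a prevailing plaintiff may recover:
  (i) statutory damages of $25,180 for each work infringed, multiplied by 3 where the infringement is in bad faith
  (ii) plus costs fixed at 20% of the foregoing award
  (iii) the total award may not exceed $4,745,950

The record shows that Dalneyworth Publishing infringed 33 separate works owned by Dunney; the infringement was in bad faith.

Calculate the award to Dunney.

$2,991,384

Statutory damages: 33 × $25,180 = $830,940
Trebled: 3 × $830,940 = $2,492,820
Costs: 20% of $2,492,820 = $498,564
Award plus costs: $2,492,820 + $498,564 = $2,991,384
Cap at $4,745,950: $2,991,384 is within the cap, no reduction.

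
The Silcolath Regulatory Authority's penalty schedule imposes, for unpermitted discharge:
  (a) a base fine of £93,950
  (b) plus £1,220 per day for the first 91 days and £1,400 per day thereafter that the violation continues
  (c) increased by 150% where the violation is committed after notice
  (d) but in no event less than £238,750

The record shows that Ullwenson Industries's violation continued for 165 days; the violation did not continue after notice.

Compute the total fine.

First 91 days: 91 × £1,220 = £111,020
Remaining days: (165 − 91) × £1,400 = £103,600
Per-day component: £111,020 + £103,600 = £214,620
Base plus per-day: £93,950 + £214,620 = £308,570
The violation did not continue after notice: no 150% increase.
Minimum £238,750: £308,570 meets the minimum, no increase.

£308,570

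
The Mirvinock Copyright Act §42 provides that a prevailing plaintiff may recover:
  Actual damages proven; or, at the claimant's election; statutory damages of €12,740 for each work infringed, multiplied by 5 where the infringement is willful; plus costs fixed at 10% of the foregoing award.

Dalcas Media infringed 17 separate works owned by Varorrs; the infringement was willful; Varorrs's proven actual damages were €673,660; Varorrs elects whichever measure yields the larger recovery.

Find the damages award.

€1,191,190

Statutory damages: 17 × €12,740 = €216,580
Multiplied by 5: 5 × €216,580 = €1,082,900
Greater of actual damages (€673,660) or enhanced statutory damages (€1,082,900): €1,082,900
Costs: 10% of €1,082,900 = €108,290
Award plus costs: €1,082,900 + €108,290 = €1,191,190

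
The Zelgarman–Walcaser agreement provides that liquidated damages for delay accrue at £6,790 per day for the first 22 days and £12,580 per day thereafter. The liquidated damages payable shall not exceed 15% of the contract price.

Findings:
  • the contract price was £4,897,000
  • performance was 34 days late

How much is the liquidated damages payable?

First 22 days: 22 × £6,790 = £149,380
Remaining days: (34 − 22) × £12,580 = £150,960
Accrued per-day damages: £149,380 + £150,960 = £300,340
Cap: 15% of £4,897,000 = £734,550
Cap at £734,550: £300,340 is within the cap, no reduction.

Liquidated damages: £300,340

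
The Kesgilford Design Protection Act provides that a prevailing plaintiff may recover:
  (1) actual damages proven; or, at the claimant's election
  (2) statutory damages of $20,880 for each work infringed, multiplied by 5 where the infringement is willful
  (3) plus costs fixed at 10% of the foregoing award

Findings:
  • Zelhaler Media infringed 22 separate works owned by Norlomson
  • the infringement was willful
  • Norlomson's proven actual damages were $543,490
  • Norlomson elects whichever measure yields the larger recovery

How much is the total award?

Statutory damages: 22 × $20,880 = $459,360
Multiplied by 5: 5 × $459,360 = $2,296,800
Greater of actual damages ($543,490) or enhanced statutory damages ($2,296,800): $2,296,800
Costs: 10% of $2,296,800 = $229,680
Award plus costs: $2,296,800 + $229,680 = $2,526,480

$2,526,480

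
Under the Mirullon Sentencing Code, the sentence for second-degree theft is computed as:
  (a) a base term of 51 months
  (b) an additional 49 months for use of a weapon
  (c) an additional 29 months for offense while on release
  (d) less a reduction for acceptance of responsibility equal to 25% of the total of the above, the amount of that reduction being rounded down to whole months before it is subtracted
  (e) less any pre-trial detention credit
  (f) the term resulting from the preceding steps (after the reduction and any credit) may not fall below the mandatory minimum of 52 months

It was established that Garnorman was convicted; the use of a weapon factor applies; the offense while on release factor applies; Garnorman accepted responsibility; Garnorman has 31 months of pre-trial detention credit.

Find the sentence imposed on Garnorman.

66 months

Use of a weapon enhancement: +49 months
Offense while on release enhancement: +29 months
Adjusted term: 51 months + 49 months + 29 months = 129 months
Acceptance of responsibility reduction: 25% of 129 months = 32 months (rounded down)
After reduction: 129 − 32 = 97 months
Less pre-trial detention credit: 97 months − 31 months = 66 months
Minimum 52 months: 66 months meets the minimum, no increase.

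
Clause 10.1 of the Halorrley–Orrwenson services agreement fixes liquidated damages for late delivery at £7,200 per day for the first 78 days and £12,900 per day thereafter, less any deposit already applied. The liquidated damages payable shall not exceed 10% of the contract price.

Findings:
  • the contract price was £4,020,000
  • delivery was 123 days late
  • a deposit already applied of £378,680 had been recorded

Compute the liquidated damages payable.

£402,000

First 78 days: 78 × £7,200 = £561,600
Remaining days: (123 − 78) × £12,900 = £580,500
Accrued per-day damages: £561,600 + £580,500 = £1,142,100
Less deposit already applied: £1,142,100 − £378,680 = £763,420
Cap: 10% of £4,020,000 = £402,000
Cap at £402,000: £763,420 exceeds the cap → £402,000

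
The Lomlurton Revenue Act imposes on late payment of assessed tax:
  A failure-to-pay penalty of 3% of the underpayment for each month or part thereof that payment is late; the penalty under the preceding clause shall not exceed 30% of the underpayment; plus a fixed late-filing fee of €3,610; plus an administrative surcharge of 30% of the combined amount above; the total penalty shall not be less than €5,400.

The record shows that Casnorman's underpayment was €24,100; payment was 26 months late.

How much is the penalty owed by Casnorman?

Accrued rate: 3% × 26 = 78%, capped at 30% → 30%
Failure-to-pay penalty: 30% of €24,100 = €7,230
Penalty before surcharge: €7,230 + €3,610 = €10,840
Administrative surcharge: 30% of €10,840 = €3,252
Total penalty: €10,840 + €3,252 = €14,092
Minimum €5,400: €14,092 meets the minimum, no increase.

€14,092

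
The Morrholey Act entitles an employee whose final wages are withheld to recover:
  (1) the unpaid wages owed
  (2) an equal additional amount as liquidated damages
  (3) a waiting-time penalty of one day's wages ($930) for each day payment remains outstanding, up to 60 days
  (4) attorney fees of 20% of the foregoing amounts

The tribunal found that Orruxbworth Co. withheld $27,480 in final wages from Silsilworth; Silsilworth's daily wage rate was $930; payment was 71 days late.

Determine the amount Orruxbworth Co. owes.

Liquidated damages (equal amount): $27,480
Penalty days: min(71, 60) = 60
Waiting-time penalty: 60 × $930 = $55,800
Subtotal: $27,480 + $27,480 + $55,800 = $110,760
Attorney fees: 20% of $110,760 = $22,152
Total award: $110,760 + $22,152 = $132,912

$132,912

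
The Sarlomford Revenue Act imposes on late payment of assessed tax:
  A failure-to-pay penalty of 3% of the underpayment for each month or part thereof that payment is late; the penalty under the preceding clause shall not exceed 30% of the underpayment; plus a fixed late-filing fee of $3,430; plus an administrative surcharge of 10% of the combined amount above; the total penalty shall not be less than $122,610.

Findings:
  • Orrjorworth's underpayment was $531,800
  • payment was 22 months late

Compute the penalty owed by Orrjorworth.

$179,267

Accrued rate: 3% × 22 = 66%, capped at 30% → 30%
Failure-to-pay penalty: 30% of $531,800 = $159,540
Penalty before surcharge: $159,540 + $3,430 = $162,970
Administrative surcharge: 10% of $162,970 = $16,297
Total penalty: $162,970 + $16,297 = $179,267
Minimum $122,610: $179,267 meets the minimum, no increase.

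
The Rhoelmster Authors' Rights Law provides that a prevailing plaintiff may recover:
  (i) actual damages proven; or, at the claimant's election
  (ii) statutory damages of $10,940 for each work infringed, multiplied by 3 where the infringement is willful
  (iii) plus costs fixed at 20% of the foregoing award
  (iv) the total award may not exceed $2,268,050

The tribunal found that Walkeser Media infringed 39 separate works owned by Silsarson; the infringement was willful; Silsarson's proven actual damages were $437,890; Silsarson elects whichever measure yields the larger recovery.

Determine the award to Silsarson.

Award: $1,535,976

Statutory damages: 39 × $10,940 = $426,660
Trebled: 3 × $426,660 = $1,279,980
Greater of actual damages ($437,890) or enhanced statutory damages ($1,279,980): $1,279,980
Costs: 20% of $1,279,980 = $255,996
Award plus costs: $1,279,980 + $255,996 = $1,535,976
Cap at $2,268,050: $1,535,976 is within the cap, no reduction.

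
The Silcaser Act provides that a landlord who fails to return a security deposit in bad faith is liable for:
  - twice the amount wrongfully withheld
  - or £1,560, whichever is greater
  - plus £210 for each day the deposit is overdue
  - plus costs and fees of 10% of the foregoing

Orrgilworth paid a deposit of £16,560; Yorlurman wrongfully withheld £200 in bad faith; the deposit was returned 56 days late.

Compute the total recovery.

Doubled: 2 × £200 = £400
Minimum £1,560: £400 is below the minimum → £1,560
Late-return penalty: 56 × £210 = £11,760
Damages plus late penalty: £1,560 + £11,760 = £13,320
Costs and fees: 10% of £13,320 = £1,332
Total recovery: £13,320 + £1,332 = £14,652

£14,652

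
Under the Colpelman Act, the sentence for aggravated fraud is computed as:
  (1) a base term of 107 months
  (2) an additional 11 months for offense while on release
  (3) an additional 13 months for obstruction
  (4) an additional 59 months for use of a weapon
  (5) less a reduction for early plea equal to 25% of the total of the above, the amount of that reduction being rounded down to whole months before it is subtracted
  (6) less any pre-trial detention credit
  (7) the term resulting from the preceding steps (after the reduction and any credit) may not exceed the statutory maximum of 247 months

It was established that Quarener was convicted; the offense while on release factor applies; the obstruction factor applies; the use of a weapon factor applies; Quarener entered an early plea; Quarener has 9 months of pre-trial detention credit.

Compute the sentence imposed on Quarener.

134 months

Offense while on release enhancement: +11 months
Obstruction enhancement: +13 months
Use of a weapon enhancement: +59 months
Adjusted term: 107 months + 11 months + 13 months + 59 months = 190 months
Early plea reduction: 25% of 190 months = 47 months (rounded down)
After reduction: 190 − 47 = 143 months
Less pre-trial detention credit: 143 months − 9 months = 134 months
Cap at 247 months: 134 months is within the cap, no reduction.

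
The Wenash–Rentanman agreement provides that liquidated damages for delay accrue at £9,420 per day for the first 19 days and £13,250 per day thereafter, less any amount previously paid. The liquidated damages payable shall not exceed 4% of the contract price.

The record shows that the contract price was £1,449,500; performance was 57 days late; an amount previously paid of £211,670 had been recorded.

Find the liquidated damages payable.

£57,980

First 19 days: 19 × £9,420 = £178,980
Remaining days: (57 − 19) × £13,250 = £503,500
Accrued per-day damages: £178,980 + £503,500 = £682,480
Less amount previously paid: £682,480 − £211,670 = £470,810
Cap: 4% of £1,449,500 = £57,980
Cap at £57,980: £470,810 exceeds the cap → £57,980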